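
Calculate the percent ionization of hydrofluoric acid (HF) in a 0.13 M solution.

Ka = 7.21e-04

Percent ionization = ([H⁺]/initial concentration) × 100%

Using Ka equilibrium: x² + Ka×x - Ka×C = 0. Solving: [H⁺] = 9.3276e-03. Percent = (9.3276e-03/0.13) × 100

Percent ionization = 7.18%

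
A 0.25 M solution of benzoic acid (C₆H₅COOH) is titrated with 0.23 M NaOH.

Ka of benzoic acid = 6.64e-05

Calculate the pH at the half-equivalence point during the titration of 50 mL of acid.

At half-equivalence [HA] = [A⁻], so Henderson-Hasselbalch gives pH = pKa = -log(6.64e-05) = 4.18.

pH = pKa = 4.18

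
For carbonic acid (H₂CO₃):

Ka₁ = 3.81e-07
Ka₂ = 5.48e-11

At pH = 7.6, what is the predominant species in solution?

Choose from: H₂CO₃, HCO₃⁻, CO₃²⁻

pKa₁ = 6.42, pKa₂ = 10.26. For a polyprotic acid the predominant species crosses at each pKa: below pKa_n the protonated form dominates, above it the deprotonated form does. At pH = 7.6, the predominant species is HCO₃⁻.

HCO₃⁻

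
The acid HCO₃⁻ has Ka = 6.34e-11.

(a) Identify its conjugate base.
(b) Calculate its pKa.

(a) The conjugate base is formed by removing one H⁺ from HCO₃⁻, giving CO₃²⁻. (b) pKa = -log(Ka) = -log(6.34e-11) = 10.20.

Conjugate base: CO₃²⁻; pK_a = 10.20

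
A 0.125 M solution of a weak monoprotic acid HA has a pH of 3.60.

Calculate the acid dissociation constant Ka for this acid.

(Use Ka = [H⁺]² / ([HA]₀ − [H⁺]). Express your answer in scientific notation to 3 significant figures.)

[H⁺] = 10^(−pH) = 10^(−3.60) = 2.512e-04 M. For HA ⇌ H⁺ + A⁻, Ka = [H⁺][A⁻]/[HA] = [H⁺]² / ([HA]₀ − [H⁺]) = (2.512e-04)² / (0.125 − 2.512e-04) = 5.06e-07.

K_a = 5.06e-07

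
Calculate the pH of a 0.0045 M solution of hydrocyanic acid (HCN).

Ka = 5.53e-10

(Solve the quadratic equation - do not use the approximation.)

x² + Ka×x - Ka×C = 0. Using quadratic formula: [H⁺] = 1.5772e-06

pH = 5.80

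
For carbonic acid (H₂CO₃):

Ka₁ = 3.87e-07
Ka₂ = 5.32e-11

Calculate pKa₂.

pKa₂ = -log(Ka₂) = -log(5.32e-11) = 10.27.

pK_{a2} = 10.27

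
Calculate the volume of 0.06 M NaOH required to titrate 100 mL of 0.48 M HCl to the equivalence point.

At equivalence: moles acid = moles base. moles HCl = 0.48 × 100/1000 = 0.048 mol. V_base = moles / 0.06 × 1000 = 800.0 mL.

V_{base} = 800.0 mL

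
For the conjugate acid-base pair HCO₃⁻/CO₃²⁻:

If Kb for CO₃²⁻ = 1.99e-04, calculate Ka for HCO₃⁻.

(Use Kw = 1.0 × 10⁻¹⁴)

For a conjugate pair Ka × Kb = Kw, so Ka = Kw/Kb = 1.0 × 10⁻¹⁴ / 1.99e-04 = 5.03e-11.

K_a = 5.03e-11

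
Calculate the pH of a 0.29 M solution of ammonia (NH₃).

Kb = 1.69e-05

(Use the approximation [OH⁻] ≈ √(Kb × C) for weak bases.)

[OH⁻] = √(Kb × C) = √(1.69e-05 × 0.29) = 2.2138e-03. pOH = 2.65, pH = 14 - pOH

pH = 11.35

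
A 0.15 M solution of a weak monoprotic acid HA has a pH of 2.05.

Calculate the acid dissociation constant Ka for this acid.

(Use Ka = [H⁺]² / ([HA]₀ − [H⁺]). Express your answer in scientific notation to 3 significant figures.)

[H⁺] = 10^(−pH) = 10^(−2.05) = 8.913e-03 M. For HA ⇌ H⁺ + A⁻, Ka = [H⁺][A⁻]/[HA] = [H⁺]² / ([HA]₀ − [H⁺]) = (8.913e-03)² / (0.15 − 8.913e-03) = 5.63e-04.

K_a = 5.63e-04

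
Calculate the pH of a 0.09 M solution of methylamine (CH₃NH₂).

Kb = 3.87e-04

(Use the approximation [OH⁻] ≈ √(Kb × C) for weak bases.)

[OH⁻] = √(Kb × C) = √(3.87e-04 × 0.09) = 5.9017e-03. pOH = 2.23, pH = 14 - pOH

pH = 11.77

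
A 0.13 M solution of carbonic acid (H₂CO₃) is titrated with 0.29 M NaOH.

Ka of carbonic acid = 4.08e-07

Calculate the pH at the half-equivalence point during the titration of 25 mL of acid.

At half-equivalence [HA] = [A⁻], so Henderson-Hasselbalch gives pH = pKa = -log(4.08e-07) = 6.39.

pH = pKa = 6.39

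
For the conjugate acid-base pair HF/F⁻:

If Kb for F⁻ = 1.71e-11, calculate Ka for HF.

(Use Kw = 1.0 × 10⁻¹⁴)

For a conjugate pair Ka × Kb = Kw, so Ka = Kw/Kb = 1.0 × 10⁻¹⁴ / 1.71e-11 = 5.85e-04.

K_a = 5.85e-04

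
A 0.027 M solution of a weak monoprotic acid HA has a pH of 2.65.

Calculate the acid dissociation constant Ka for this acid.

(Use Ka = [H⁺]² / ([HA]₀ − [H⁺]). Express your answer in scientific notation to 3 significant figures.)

[H⁺] = 10^(−pH) = 10^(−2.65) = 2.239e-03 M. For HA ⇌ H⁺ + A⁻, Ka = [H⁺][A⁻]/[HA] = [H⁺]² / ([HA]₀ − [H⁺]) = (2.239e-03)² / (0.027 − 2.239e-03) = 2.02e-04.

K_a = 2.02e-04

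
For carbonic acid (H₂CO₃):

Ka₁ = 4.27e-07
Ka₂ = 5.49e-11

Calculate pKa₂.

pKa₂ = -log(Ka₂) = -log(5.49e-11) = 10.26.

pK_{a2} = 10.26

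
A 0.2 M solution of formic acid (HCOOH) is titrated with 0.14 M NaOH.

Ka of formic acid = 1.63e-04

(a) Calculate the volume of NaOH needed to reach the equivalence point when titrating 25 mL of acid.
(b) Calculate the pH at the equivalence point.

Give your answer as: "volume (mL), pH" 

moles acid = 0.2 × 25/1000 = 0.005 mol; V_base = moles/0.14 × 1000 = 35.7 mL. At equivalence only the conjugate base is present: [A⁻] = 0.005/0.061 = 8.2353e-02 M. Kb = Kw/Ka = 6.13e-11; [OH⁻] = √(Kb × [A⁻]) = 2.2477e-06; pOH = 5.65; pH = 14 - pOH = 8.35.

V = 35.7 mL, pH = 8.35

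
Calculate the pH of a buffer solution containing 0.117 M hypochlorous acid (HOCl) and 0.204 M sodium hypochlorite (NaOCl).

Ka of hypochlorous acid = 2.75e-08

pKa = -log(2.75e-08) = 7.56. pH = pKa + log([A⁻]/[HA]) = 7.56 + log(0.204/0.117)

pH = 7.80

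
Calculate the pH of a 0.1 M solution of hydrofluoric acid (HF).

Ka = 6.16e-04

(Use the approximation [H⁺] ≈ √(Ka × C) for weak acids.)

[H⁺] = √(Ka × C) = √(6.16e-04 × 0.1) = 7.8486e-03. pH = -log(7.8486e-03)

pH = 2.11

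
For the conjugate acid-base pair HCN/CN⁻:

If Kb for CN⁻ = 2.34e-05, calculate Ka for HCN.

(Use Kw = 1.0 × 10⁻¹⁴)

For a conjugate pair Ka × Kb = Kw, so Ka = Kw/Kb = 1.0 × 10⁻¹⁴ / 2.34e-05 = 4.27e-10.

K_a = 4.27e-10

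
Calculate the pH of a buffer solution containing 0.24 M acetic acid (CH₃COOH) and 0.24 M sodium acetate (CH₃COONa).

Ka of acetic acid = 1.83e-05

pKa = -log(1.83e-05) = 4.74. pH = pKa + log([A⁻]/[HA]) = 4.74 + log(0.24/0.24)

pH = 4.74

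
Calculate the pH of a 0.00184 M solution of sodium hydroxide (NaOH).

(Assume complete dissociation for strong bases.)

[OH⁻] = 0.00184 M for strong base. pOH = -log[OH⁻] = 2.74, pH = 14 - pOH

pH = 11.26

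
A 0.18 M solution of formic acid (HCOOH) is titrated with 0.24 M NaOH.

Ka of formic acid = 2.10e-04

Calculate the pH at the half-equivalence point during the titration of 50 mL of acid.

At half-equivalence [HA] = [A⁻], so Henderson-Hasselbalch gives pH = pKa = -log(2.10e-04) = 3.68.

pH = pKa = 3.68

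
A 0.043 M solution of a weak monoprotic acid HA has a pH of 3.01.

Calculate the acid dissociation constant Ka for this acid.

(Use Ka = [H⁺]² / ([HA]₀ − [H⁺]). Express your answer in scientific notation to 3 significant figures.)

[H⁺] = 10^(−pH) = 10^(−3.01) = 9.772e-04 M. For HA ⇌ H⁺ + A⁻, Ka = [H⁺][A⁻]/[HA] = [H⁺]² / ([HA]₀ − [H⁺]) = (9.772e-04)² / (0.043 − 9.772e-04) = 2.27e-05.

K_a = 2.27e-05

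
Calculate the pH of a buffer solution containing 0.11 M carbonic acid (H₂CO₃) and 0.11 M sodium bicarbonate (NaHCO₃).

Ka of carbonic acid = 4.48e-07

pKa = -log(4.48e-07) = 6.35. pH = pKa + log([A⁻]/[HA]) = 6.35 + log(0.11/0.11)

pH = 6.35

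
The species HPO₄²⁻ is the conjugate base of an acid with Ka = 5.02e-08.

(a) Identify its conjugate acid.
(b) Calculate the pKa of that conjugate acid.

(a) The conjugate acid is formed by adding one H⁺ to HPO₄²⁻, giving H₂PO₄⁻. (b) pKa = -log(Ka) = -log(5.02e-08) = 7.30.

Conjugate acid: H₂PO₄⁻; pK_a = 7.30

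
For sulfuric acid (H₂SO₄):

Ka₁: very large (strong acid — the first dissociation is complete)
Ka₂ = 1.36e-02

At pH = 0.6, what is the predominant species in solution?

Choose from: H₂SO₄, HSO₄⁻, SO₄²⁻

The first dissociation is complete, so H₂SO₄ itself is never the predominant species in water; pKa₂ = -log(1.36e-02) = 1.87. For a polyprotic acid the predominant species crosses at each pKa: below pKa_n the protonated form dominates, above it the deprotonated form does. At pH = 0.6, the predominant species is HSO₄⁻.

HSO₄⁻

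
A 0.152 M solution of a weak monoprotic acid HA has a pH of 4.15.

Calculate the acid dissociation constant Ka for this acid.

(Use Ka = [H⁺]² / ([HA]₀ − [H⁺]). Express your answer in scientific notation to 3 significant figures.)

[H⁺] = 10^(−pH) = 10^(−4.15) = 7.079e-05 M. For HA ⇌ H⁺ + A⁻, Ka = [H⁺][A⁻]/[HA] = [H⁺]² / ([HA]₀ − [H⁺]) = (7.079e-05)² / (0.152 − 7.079e-05) = 3.30e-08.

K_a = 3.30e-08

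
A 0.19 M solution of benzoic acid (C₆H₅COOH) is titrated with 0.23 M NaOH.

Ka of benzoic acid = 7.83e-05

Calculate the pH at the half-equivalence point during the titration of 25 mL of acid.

At half-equivalence [HA] = [A⁻], so Henderson-Hasselbalch gives pH = pKa = -log(7.83e-05) = 4.11.

pH = pKa = 4.11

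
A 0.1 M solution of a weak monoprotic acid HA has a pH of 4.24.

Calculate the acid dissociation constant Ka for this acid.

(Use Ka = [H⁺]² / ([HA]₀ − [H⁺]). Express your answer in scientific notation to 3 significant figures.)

[H⁺] = 10^(−pH) = 10^(−4.24) = 5.754e-05 M. For HA ⇌ H⁺ + A⁻, Ka = [H⁺][A⁻]/[HA] = [H⁺]² / ([HA]₀ − [H⁺]) = (5.754e-05)² / (0.1 − 5.754e-05) = 3.31e-08.

K_a = 3.31e-08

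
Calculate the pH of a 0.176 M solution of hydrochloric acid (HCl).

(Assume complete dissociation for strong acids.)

[H⁺] = 0.176 M for strong acid. pH = -log[H⁺] = -log(0.176)

pH = 0.75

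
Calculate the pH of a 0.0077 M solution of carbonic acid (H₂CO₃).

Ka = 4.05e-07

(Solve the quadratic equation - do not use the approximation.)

x² + Ka×x - Ka×C = 0. Using quadratic formula: [H⁺] = 5.5641e-05

pH = 4.25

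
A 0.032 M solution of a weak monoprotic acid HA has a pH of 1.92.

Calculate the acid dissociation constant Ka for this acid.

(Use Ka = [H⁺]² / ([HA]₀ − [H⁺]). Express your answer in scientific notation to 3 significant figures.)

[H⁺] = 10^(−pH) = 10^(−1.92) = 1.202e-02 M. For HA ⇌ H⁺ + A⁻, Ka = [H⁺][A⁻]/[HA] = [H⁺]² / ([HA]₀ − [H⁺]) = (1.202e-02)² / (0.032 − 1.202e-02) = 7.24e-03.

K_a = 7.24e-03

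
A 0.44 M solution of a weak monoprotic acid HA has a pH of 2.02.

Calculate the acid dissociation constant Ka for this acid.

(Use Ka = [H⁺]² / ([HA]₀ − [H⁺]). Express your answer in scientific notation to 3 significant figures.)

[H⁺] = 10^(−pH) = 10^(−2.02) = 9.550e-03 M. For HA ⇌ H⁺ + A⁻, Ka = [H⁺][A⁻]/[HA] = [H⁺]² / ([HA]₀ − [H⁺]) = (9.550e-03)² / (0.44 − 9.550e-03) = 2.12e-04.

K_a = 2.12e-04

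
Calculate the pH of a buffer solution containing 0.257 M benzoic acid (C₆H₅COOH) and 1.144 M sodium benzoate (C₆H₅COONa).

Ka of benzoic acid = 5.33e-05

pKa = -log(5.33e-05) = 4.27. pH = pKa + log([A⁻]/[HA]) = 4.27 + log(1.144/0.257)

pH = 4.92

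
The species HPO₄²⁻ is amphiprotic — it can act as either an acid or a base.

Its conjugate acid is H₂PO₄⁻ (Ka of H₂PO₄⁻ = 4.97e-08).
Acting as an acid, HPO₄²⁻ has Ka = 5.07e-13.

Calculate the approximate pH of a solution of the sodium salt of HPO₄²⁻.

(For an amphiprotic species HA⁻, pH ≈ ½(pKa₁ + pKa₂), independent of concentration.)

pKa₁ = -log(4.97e-08) = 7.30; pKa₂ = -log(5.07e-13) = 12.29. For an amphiprotic species, pH ≈ ½(pKa₁ + pKa₂) = ½(7.30 + 12.29) = 9.80.

pH = 9.80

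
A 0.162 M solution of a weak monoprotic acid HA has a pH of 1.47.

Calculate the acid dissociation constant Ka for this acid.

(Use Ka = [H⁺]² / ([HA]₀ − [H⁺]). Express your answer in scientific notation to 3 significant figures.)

[H⁺] = 10^(−pH) = 10^(−1.47) = 3.388e-02 M. For HA ⇌ H⁺ + A⁻, Ka = [H⁺][A⁻]/[HA] = [H⁺]² / ([HA]₀ − [H⁺]) = (3.388e-02)² / (0.162 − 3.388e-02) = 8.96e-03.

K_a = 8.96e-03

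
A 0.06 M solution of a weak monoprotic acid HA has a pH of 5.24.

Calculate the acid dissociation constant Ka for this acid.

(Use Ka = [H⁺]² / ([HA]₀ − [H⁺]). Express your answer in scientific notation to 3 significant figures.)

[H⁺] = 10^(−pH) = 10^(−5.24) = 5.754e-06 M. For HA ⇌ H⁺ + A⁻, Ka = [H⁺][A⁻]/[HA] = [H⁺]² / ([HA]₀ − [H⁺]) = (5.754e-06)² / (0.06 − 5.754e-06) = 5.52e-10.

K_a = 5.52e-10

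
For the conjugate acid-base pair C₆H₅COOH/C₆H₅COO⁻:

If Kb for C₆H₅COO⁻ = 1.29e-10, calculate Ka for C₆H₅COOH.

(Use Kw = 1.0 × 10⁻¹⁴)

For a conjugate pair Ka × Kb = Kw, so Ka = Kw/Kb = 1.0 × 10⁻¹⁴ / 1.29e-10 = 7.75e-05.

K_a = 7.75e-05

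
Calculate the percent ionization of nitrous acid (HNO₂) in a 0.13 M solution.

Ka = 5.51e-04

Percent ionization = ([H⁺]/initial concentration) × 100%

Using Ka equilibrium: x² + Ka×x - Ka×C = 0. Solving: [H⁺] = 8.1924e-03. Percent = (8.1924e-03/0.13) × 100

Percent ionization = 6.3%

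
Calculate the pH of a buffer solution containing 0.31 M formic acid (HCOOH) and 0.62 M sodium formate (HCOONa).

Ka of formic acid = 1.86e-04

pKa = -log(1.86e-04) = 3.73. pH = pKa + log([A⁻]/[HA]) = 3.73 + log(0.62/0.31)

pH = 4.03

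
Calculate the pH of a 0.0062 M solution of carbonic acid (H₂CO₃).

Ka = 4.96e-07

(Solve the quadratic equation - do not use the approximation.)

x² + Ka×x - Ka×C = 0. Using quadratic formula: [H⁺] = 5.5207e-05

pH = 4.26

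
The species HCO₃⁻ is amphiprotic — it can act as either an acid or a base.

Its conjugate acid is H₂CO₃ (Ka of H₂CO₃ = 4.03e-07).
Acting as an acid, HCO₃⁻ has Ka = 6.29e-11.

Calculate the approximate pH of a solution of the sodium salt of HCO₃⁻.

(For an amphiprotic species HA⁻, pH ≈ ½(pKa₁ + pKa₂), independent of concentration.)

pKa₁ = -log(4.03e-07) = 6.39; pKa₂ = -log(6.29e-11) = 10.20. For an amphiprotic species, pH ≈ ½(pKa₁ + pKa₂) = ½(6.39 + 10.20) = 8.30.

pH = 8.30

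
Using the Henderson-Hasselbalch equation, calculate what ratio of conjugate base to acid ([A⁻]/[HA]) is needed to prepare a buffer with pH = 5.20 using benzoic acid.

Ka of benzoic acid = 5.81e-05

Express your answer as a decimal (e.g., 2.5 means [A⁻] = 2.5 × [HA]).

pKa = -log(5.81e-05) = 4.2358. pH = pKa + log([A⁻]/[HA]), so log([A⁻]/[HA]) = pH − pKa = 5.20 − 4.2358 = 0.9642. [A⁻]/[HA] = 10^(0.9642) = 9.21

[A⁻]/[HA] = 9.21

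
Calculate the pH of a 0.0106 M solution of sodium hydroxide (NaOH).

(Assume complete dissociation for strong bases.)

[OH⁻] = 0.0106 M for strong base. pOH = -log[OH⁻] = 1.97, pH = 14 - pOH

pH = 12.03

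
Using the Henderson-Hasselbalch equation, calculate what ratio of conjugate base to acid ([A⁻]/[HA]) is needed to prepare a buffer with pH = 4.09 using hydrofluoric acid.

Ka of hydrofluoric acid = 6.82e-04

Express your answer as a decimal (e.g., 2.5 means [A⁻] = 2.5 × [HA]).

pKa = -log(6.82e-04) = 3.1662. pH = pKa + log([A⁻]/[HA]), so log([A⁻]/[HA]) = pH − pKa = 4.09 − 3.1662 = 0.9238. [A⁻]/[HA] = 10^(0.9238) = 8.39

[A⁻]/[HA] = 8.39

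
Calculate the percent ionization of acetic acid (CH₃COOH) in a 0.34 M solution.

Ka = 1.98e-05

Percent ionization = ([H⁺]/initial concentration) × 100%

Using Ka equilibrium: x² + Ka×x - Ka×C = 0. Solving: [H⁺] = 2.5847e-03. Percent = (2.5847e-03/0.34) × 100

Percent ionization = 0.76%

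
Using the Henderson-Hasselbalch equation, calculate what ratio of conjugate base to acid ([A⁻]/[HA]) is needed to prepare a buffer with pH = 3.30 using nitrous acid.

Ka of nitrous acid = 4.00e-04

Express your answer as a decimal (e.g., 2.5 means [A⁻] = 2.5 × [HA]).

pKa = -log(4.00e-04) = 3.3979. pH = pKa + log([A⁻]/[HA]), so log([A⁻]/[HA]) = pH − pKa = 3.30 − 3.3979 = -0.0979. [A⁻]/[HA] = 10^(-0.0979) = 0.798

[A⁻]/[HA] = 0.798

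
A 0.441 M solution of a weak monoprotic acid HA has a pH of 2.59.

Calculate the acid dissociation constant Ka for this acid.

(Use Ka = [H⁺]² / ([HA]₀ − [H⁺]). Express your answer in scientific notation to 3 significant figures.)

[H⁺] = 10^(−pH) = 10^(−2.59) = 2.570e-03 M. For HA ⇌ H⁺ + A⁻, Ka = [H⁺][A⁻]/[HA] = [H⁺]² / ([HA]₀ − [H⁺]) = (2.570e-03)² / (0.441 − 2.570e-03) = 1.51e-05.

K_a = 1.51e-05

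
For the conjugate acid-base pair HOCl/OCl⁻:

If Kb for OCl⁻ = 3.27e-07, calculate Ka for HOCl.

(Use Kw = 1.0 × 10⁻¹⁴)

For a conjugate pair Ka × Kb = Kw, so Ka = Kw/Kb = 1.0 × 10⁻¹⁴ / 3.27e-07 = 3.06e-08.

K_a = 3.06e-08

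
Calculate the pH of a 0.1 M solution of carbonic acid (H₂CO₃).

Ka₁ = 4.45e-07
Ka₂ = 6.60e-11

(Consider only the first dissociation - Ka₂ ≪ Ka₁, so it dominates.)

First dissociation dominates. From Ka₁ = [H⁺][HA⁻]/[H₂A], x² + Ka₁·x − Ka₁·C = 0 with C = 0.1 M and Ka₁ = 4.45e-07. Solving: [H⁺] = (−Ka₁ + √(Ka₁² + 4·Ka₁·C)) / 2 = 2.1073e-04 M. pH = -log(2.1073e-04) = 3.68.

pH = 3.68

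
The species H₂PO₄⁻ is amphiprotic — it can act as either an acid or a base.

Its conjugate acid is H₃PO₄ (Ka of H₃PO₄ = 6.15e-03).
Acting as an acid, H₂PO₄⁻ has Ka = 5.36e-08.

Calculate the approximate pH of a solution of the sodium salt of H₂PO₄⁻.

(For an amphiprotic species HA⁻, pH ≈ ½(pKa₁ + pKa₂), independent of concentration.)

pKa₁ = -log(6.15e-03) = 2.21; pKa₂ = -log(5.36e-08) = 7.27. For an amphiprotic species, pH ≈ ½(pKa₁ + pKa₂) = ½(2.21 + 7.27) = 4.74.

pH = 4.74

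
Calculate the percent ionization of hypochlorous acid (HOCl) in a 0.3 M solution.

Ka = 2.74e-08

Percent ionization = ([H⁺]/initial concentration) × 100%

Using Ka equilibrium: x² + Ka×x - Ka×C = 0. Solving: [H⁺] = 9.0651e-05. Percent = (9.0651e-05/0.3) × 100

Percent ionization = 0.0302%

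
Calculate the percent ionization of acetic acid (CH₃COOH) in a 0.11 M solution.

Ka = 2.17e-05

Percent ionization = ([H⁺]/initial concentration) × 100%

Using Ka equilibrium: x² + Ka×x - Ka×C = 0. Solving: [H⁺] = 1.5342e-03. Percent = (1.5342e-03/0.11) × 100

Percent ionization = 1.39%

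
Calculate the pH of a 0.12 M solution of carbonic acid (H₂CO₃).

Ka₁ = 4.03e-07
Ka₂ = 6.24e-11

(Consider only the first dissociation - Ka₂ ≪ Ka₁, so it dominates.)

First dissociation dominates. From Ka₁ = [H⁺][HA⁻]/[H₂A], x² + Ka₁·x − Ka₁·C = 0 with C = 0.12 M and Ka₁ = 4.03e-07. Solving: [H⁺] = (−Ka₁ + √(Ka₁² + 4·Ka₁·C)) / 2 = 2.1971e-04 M. pH = -log(2.1971e-04) = 3.66.

pH = 3.66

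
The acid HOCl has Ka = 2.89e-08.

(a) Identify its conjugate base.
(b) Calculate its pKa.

(a) The conjugate base is formed by removing one H⁺ from HOCl, giving OCl⁻. (b) pKa = -log(Ka) = -log(2.89e-08) = 7.54.

Conjugate base: OCl⁻; pK_a = 7.54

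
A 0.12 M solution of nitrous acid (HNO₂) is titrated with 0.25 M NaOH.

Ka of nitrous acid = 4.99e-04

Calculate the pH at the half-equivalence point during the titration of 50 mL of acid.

At half-equivalence [HA] = [A⁻], so Henderson-Hasselbalch gives pH = pKa = -log(4.99e-04) = 3.30.

pH = pKa = 3.30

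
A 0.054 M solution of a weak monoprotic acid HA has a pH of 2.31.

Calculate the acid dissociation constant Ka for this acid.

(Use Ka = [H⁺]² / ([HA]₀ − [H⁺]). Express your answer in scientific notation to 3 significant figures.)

[H⁺] = 10^(−pH) = 10^(−2.31) = 4.898e-03 M. For HA ⇌ H⁺ + A⁻, Ka = [H⁺][A⁻]/[HA] = [H⁺]² / ([HA]₀ − [H⁺]) = (4.898e-03)² / (0.054 − 4.898e-03) = 4.89e-04.

K_a = 4.89e-04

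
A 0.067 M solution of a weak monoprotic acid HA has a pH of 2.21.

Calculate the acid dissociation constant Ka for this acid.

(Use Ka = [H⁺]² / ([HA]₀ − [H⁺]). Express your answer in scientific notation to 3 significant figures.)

[H⁺] = 10^(−pH) = 10^(−2.21) = 6.166e-03 M. For HA ⇌ H⁺ + A⁻, Ka = [H⁺][A⁻]/[HA] = [H⁺]² / ([HA]₀ − [H⁺]) = (6.166e-03)² / (0.067 − 6.166e-03) = 6.25e-04.

K_a = 6.25e-04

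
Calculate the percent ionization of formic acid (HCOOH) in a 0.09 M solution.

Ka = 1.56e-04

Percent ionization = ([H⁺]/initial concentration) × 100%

Using Ka equilibrium: x² + Ka×x - Ka×C = 0. Solving: [H⁺] = 3.6698e-03. Percent = (3.6698e-03/0.09) × 100

Percent ionization = 4.08%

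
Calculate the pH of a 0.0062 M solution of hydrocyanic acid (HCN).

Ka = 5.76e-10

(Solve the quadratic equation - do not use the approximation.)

x² + Ka×x - Ka×C = 0. Using quadratic formula: [H⁺] = 1.8895e-06

pH = 5.72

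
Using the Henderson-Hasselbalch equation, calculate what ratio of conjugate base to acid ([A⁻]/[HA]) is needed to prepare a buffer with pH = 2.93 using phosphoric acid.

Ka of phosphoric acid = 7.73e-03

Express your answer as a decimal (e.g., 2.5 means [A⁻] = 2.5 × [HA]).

pKa = -log(7.73e-03) = 2.1118. pH = pKa + log([A⁻]/[HA]), so log([A⁻]/[HA]) = pH − pKa = 2.93 − 2.1118 = 0.8182. [A⁻]/[HA] = 10^(0.8182) = 6.58

[A⁻]/[HA] = 6.58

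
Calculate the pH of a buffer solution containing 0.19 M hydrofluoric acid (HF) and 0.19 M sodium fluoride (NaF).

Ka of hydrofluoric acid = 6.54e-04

pKa = -log(6.54e-04) = 3.18. pH = pKa + log([A⁻]/[HA]) = 3.18 + log(0.19/0.19)

pH = 3.18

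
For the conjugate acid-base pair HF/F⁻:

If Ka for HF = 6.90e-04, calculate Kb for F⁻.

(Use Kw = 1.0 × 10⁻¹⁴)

For a conjugate pair Ka × Kb = Kw, so Kb = Kw/Ka = 1.0 × 10⁻¹⁴ / 6.90e-04 = 1.45e-11.

K_b = 1.45e-11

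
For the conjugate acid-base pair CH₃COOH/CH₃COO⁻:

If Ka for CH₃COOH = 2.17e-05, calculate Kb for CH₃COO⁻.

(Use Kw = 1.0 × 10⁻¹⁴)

For a conjugate pair Ka × Kb = Kw, so Kb = Kw/Ka = 1.0 × 10⁻¹⁴ / 2.17e-05 = 4.61e-10.

K_b = 4.61e-10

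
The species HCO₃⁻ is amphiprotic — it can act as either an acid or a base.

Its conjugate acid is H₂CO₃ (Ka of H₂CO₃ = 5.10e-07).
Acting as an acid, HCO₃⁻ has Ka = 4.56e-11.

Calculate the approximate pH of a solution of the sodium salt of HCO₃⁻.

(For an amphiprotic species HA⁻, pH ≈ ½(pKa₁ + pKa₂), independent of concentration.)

pKa₁ = -log(5.10e-07) = 6.29; pKa₂ = -log(4.56e-11) = 10.34. For an amphiprotic species, pH ≈ ½(pKa₁ + pKa₂) = ½(6.29 + 10.34) = 8.32.

pH = 8.32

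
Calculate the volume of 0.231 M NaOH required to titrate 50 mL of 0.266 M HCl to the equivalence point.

At equivalence: moles acid = moles base. moles HCl = 0.266 × 50/1000 = 0.0133 mol. V_base = moles / 0.231 × 1000 = 57.6 mL.

V_{base} = 57.6 mL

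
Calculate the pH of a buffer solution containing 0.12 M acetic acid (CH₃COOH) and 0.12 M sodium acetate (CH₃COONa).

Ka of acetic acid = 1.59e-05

pKa = -log(1.59e-05) = 4.80. pH = pKa + log([A⁻]/[HA]) = 4.80 + log(0.12/0.12)

pH = 4.80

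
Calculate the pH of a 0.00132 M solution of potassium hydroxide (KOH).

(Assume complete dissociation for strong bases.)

[OH⁻] = 0.00132 M for strong base. pOH = -log[OH⁻] = 2.88, pH = 14 - pOH

pH = 11.12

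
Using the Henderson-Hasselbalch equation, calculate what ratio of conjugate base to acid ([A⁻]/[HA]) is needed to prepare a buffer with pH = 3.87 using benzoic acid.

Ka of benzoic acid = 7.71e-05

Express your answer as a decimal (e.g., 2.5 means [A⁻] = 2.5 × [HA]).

pKa = -log(7.71e-05) = 4.1129. pH = pKa + log([A⁻]/[HA]), so log([A⁻]/[HA]) = pH − pKa = 3.87 − 4.1129 = -0.2429. [A⁻]/[HA] = 10^(-0.2429) = 0.572

[A⁻]/[HA] = 0.572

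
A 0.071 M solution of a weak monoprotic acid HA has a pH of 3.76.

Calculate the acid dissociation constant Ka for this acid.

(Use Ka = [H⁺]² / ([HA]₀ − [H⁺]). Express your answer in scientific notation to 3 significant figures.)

[H⁺] = 10^(−pH) = 10^(−3.76) = 1.738e-04 M. For HA ⇌ H⁺ + A⁻, Ka = [H⁺][A⁻]/[HA] = [H⁺]² / ([HA]₀ − [H⁺]) = (1.738e-04)² / (0.071 − 1.738e-04) = 4.26e-07.

K_a = 4.26e-07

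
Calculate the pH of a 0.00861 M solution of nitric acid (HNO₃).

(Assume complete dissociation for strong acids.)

[H⁺] = 0.00861 M for strong acid. pH = -log[H⁺] = -log(0.00861)

pH = 2.06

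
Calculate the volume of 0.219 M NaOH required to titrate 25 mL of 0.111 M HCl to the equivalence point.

At equivalence: moles acid = moles base. moles HCl = 0.111 × 25/1000 = 0.002775 mol. V_base = moles / 0.219 × 1000 = 12.7 mL.

V_{base} = 12.7 mL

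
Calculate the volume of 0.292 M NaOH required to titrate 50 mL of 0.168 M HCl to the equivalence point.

At equivalence: moles acid = moles base. moles HCl = 0.168 × 50/1000 = 0.0084 mol. V_base = moles / 0.292 × 1000 = 28.8 mL.

V_{base} = 28.8 mL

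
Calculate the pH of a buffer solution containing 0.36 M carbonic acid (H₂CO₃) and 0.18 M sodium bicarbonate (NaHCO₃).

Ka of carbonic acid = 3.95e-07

pKa = -log(3.95e-07) = 6.40. pH = pKa + log([A⁻]/[HA]) = 6.40 + log(0.18/0.36)

pH = 6.10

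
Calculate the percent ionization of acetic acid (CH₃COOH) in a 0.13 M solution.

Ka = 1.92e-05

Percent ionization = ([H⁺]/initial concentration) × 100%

Using Ka equilibrium: x² + Ka×x - Ka×C = 0. Solving: [H⁺] = 1.5703e-03. Percent = (1.5703e-03/0.13) × 100

Percent ionization = 1.21%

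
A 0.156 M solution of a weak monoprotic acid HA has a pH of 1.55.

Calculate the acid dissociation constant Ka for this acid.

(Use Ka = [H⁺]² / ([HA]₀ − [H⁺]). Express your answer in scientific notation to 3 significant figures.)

[H⁺] = 10^(−pH) = 10^(−1.55) = 2.818e-02 M. For HA ⇌ H⁺ + A⁻, Ka = [H⁺][A⁻]/[HA] = [H⁺]² / ([HA]₀ − [H⁺]) = (2.818e-02)² / (0.156 − 2.818e-02) = 6.21e-03.

K_a = 6.21e-03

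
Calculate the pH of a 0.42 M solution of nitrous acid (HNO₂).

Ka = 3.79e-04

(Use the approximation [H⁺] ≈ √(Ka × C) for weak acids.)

[H⁺] = √(Ka × C) = √(3.79e-04 × 0.42) = 1.2617e-02. pH = -log(1.2617e-02)

pH = 1.90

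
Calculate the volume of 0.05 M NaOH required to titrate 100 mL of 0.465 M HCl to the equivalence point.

At equivalence: moles acid = moles base. moles HCl = 0.465 × 100/1000 = 0.0465 mol. V_base = moles / 0.05 × 1000 = 930.0 mL.

V_{base} = 930.0 mL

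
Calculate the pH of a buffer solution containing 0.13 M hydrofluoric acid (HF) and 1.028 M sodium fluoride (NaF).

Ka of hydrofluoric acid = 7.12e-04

pKa = -log(7.12e-04) = 3.15. pH = pKa + log([A⁻]/[HA]) = 3.15 + log(1.028/0.13)

pH = 4.05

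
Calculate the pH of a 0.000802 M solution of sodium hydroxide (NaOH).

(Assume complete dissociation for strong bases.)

[OH⁻] = 0.000802 M for strong base. pOH = -log[OH⁻] = 3.10, pH = 14 - pOH

pH = 10.90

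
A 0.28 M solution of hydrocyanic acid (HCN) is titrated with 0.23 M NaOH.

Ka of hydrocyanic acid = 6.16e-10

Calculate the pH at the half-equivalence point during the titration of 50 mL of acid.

At half-equivalence [HA] = [A⁻], so Henderson-Hasselbalch gives pH = pKa = -log(6.16e-10) = 9.21.

pH = pKa = 9.21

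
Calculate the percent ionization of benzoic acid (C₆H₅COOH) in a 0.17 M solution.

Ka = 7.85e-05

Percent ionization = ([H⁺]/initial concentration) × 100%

Using Ka equilibrium: x² + Ka×x - Ka×C = 0. Solving: [H⁺] = 3.6140e-03. Percent = (3.6140e-03/0.17) × 100

Percent ionization = 2.13%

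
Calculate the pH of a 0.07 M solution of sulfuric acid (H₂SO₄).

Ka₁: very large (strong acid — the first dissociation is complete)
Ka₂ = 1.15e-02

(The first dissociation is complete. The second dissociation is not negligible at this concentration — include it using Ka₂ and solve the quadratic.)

First dissociation is complete: [H⁺]₀ = [HSO₄⁻]₀ = C = 0.07 M. Second dissociation HSO₄⁻ ⇌ H⁺ + SO₄²⁻: let x = [SO₄²⁻]. Ka₂ = (C + x)·x / (C − x) = 1.15e-02 → x² + (C + Ka₂)·x − Ka₂·C = 0 → x² + 0.08150·x − 8.050e-04 = 0. x = (−0.08150 + √(0.08150² + 4 × 8.050e-04)) / 2 = 8.9044e-03 M. [H⁺] = C + x = 0.07 + 8.9044e-03 = 7.8904e-02 M. pH = -log(7.8904e-02) = 1.10.

pH = 1.10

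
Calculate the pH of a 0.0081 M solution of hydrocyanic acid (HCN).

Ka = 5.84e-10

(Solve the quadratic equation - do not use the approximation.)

x² + Ka×x - Ka×C = 0. Using quadratic formula: [H⁺] = 2.1747e-06

pH = 5.66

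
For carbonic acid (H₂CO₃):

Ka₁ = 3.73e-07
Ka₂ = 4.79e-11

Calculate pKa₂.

pKa₂ = -log(Ka₂) = -log(4.79e-11) = 10.32.

pK_{a2} = 10.32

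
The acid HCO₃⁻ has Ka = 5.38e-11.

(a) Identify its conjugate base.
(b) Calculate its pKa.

(a) The conjugate base is formed by removing one H⁺ from HCO₃⁻, giving CO₃²⁻. (b) pKa = -log(Ka) = -log(5.38e-11) = 10.27.

Conjugate base: CO₃²⁻; pK_a = 10.27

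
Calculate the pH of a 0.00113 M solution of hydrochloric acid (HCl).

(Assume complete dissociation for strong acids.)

[H⁺] = 0.00113 M for strong acid. pH = -log[H⁺] = -log(0.00113)

pH = 2.95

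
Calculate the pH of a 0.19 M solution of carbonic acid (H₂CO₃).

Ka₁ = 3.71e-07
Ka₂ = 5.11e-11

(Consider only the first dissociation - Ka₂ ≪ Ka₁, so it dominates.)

First dissociation dominates. From Ka₁ = [H⁺][HA⁻]/[H₂A], x² + Ka₁·x − Ka₁·C = 0 with C = 0.19 M and Ka₁ = 3.71e-07. Solving: [H⁺] = (−Ka₁ + √(Ka₁² + 4·Ka₁·C)) / 2 = 2.6531e-04 M. pH = -log(2.6531e-04) = 3.58.

pH = 3.58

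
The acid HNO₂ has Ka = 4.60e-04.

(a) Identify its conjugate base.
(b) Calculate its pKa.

(a) The conjugate base is formed by removing one H⁺ from HNO₂, giving NO₂⁻. (b) pKa = -log(Ka) = -log(4.60e-04) = 3.34.

Conjugate base: NO₂⁻; pK_a = 3.34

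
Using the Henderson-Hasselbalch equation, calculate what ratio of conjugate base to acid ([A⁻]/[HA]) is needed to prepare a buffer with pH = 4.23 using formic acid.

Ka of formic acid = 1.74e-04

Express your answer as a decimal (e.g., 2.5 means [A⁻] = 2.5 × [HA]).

pKa = -log(1.74e-04) = 3.7595. pH = pKa + log([A⁻]/[HA]), so log([A⁻]/[HA]) = pH − pKa = 4.23 − 3.7595 = 0.4705. [A⁻]/[HA] = 10^(0.4705) = 2.95

[A⁻]/[HA] = 2.95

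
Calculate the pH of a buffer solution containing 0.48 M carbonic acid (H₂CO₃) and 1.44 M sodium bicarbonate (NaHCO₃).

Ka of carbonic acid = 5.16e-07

pKa = -log(5.16e-07) = 6.29. pH = pKa + log([A⁻]/[HA]) = 6.29 + log(1.44/0.48)

pH = 6.76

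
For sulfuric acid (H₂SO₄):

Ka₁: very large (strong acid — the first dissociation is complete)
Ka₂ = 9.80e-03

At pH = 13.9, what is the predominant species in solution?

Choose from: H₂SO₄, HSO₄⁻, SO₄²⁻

The first dissociation is complete, so H₂SO₄ itself is never the predominant species in water; pKa₂ = -log(9.80e-03) = 2.01. For a polyprotic acid the predominant species crosses at each pKa: below pKa_n the protonated form dominates, above it the deprotonated form does. At pH = 13.9, the predominant species is SO₄²⁻.

SO₄²⁻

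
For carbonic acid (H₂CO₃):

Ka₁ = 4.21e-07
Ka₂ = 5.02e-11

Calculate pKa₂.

pKa₂ = -log(Ka₂) = -log(5.02e-11) = 10.30.

pK_{a2} = 10.30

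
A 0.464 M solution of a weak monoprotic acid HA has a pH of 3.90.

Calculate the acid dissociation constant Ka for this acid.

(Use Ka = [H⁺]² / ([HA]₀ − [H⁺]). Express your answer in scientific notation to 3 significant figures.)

[H⁺] = 10^(−pH) = 10^(−3.90) = 1.259e-04 M. For HA ⇌ H⁺ + A⁻, Ka = [H⁺][A⁻]/[HA] = [H⁺]² / ([HA]₀ − [H⁺]) = (1.259e-04)² / (0.464 − 1.259e-04) = 3.42e-08.

K_a = 3.42e-08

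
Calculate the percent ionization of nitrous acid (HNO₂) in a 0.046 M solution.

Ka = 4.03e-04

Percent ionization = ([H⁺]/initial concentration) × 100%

Using Ka equilibrium: x² + Ka×x - Ka×C = 0. Solving: [H⁺] = 4.1088e-03. Percent = (4.1088e-03/0.046) × 100

Percent ionization = 8.93%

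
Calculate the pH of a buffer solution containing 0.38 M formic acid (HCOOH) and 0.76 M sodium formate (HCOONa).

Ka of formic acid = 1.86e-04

pKa = -log(1.86e-04) = 3.73. pH = pKa + log([A⁻]/[HA]) = 3.73 + log(0.76/0.38)

pH = 4.03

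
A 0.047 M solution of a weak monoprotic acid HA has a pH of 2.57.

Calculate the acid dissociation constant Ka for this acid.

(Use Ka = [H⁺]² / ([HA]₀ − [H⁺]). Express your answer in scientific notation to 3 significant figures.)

[H⁺] = 10^(−pH) = 10^(−2.57) = 2.692e-03 M. For HA ⇌ H⁺ + A⁻, Ka = [H⁺][A⁻]/[HA] = [H⁺]² / ([HA]₀ − [H⁺]) = (2.692e-03)² / (0.047 − 2.692e-03) = 1.63e-04.

K_a = 1.63e-04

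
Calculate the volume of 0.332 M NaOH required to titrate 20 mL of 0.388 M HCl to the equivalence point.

At equivalence: moles acid = moles base. moles HCl = 0.388 × 20/1000 = 0.00776 mol. V_base = moles / 0.332 × 1000 = 23.4 mL.

V_{base} = 23.4 mL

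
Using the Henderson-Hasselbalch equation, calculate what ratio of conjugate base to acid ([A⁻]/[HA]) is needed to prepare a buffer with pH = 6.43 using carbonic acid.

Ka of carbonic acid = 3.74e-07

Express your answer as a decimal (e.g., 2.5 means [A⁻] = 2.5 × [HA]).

pKa = -log(3.74e-07) = 6.4271. pH = pKa + log([A⁻]/[HA]), so log([A⁻]/[HA]) = pH − pKa = 6.43 − 6.4271 = 0.0029. [A⁻]/[HA] = 10^(0.0029) = 1.01

[A⁻]/[HA] = 1.01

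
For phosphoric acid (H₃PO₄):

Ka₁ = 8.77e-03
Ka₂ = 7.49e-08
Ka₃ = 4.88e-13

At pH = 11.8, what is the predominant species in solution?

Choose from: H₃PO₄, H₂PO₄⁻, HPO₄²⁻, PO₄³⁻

pKa₁ = 2.06, pKa₂ = 7.13, pKa₃ = 12.31. For a polyprotic acid the predominant species crosses at each pKa: below pKa_n the protonated form dominates, above it the deprotonated form does. At pH = 11.8, the predominant species is HPO₄²⁻.

HPO₄²⁻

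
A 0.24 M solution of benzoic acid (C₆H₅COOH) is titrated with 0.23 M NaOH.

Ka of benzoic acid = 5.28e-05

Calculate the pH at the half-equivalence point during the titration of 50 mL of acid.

At half-equivalence [HA] = [A⁻], so Henderson-Hasselbalch gives pH = pKa = -log(5.28e-05) = 4.28.

pH = pKa = 4.28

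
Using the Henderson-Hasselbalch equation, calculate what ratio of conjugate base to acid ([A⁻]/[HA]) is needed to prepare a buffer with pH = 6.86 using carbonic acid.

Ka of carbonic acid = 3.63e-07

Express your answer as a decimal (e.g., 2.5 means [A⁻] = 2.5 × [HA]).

pKa = -log(3.63e-07) = 6.4401. pH = pKa + log([A⁻]/[HA]), so log([A⁻]/[HA]) = pH − pKa = 6.86 − 6.4401 = 0.4199. [A⁻]/[HA] = 10^(0.4199) = 2.63

[A⁻]/[HA] = 2.63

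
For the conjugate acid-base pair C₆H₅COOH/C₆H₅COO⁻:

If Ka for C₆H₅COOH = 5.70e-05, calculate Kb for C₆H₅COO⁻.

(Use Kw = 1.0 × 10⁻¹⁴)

For a conjugate pair Ka × Kb = Kw, so Kb = Kw/Ka = 1.0 × 10⁻¹⁴ / 5.70e-05 = 1.75e-10.

K_b = 1.75e-10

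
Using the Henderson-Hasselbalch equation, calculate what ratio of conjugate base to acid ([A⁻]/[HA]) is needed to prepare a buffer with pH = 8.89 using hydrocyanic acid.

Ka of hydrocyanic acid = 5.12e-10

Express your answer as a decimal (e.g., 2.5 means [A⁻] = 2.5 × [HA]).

pKa = -log(5.12e-10) = 9.2907. pH = pKa + log([A⁻]/[HA]), so log([A⁻]/[HA]) = pH − pKa = 8.89 − 9.2907 = -0.4007. [A⁻]/[HA] = 10^(-0.4007) = 0.397

[A⁻]/[HA] = 0.397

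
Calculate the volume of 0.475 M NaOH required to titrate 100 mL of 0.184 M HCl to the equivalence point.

At equivalence: moles acid = moles base. moles HCl = 0.184 × 100/1000 = 0.0184 mol. V_base = moles / 0.475 × 1000 = 38.7 mL.

V_{base} = 38.7 mL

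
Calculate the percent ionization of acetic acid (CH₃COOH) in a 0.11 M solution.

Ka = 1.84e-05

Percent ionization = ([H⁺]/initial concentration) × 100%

Using Ka equilibrium: x² + Ka×x - Ka×C = 0. Solving: [H⁺] = 1.4135e-03. Percent = (1.4135e-03/0.11) × 100

Percent ionization = 1.29%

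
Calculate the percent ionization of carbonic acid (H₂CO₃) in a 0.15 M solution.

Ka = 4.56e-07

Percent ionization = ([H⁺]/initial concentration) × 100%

Using Ka equilibrium: x² + Ka×x - Ka×C = 0. Solving: [H⁺] = 2.6131e-04. Percent = (2.6131e-04/0.15) × 100

Percent ionization = 0.174%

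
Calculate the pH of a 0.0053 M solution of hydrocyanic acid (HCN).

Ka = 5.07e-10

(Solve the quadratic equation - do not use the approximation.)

x² + Ka×x - Ka×C = 0. Using quadratic formula: [H⁺] = 1.6390e-06

pH = 5.79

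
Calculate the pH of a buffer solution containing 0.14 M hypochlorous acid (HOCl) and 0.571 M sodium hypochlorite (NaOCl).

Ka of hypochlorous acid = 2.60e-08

pKa = -log(2.60e-08) = 7.59. pH = pKa + log([A⁻]/[HA]) = 7.59 + log(0.571/0.14)

pH = 8.20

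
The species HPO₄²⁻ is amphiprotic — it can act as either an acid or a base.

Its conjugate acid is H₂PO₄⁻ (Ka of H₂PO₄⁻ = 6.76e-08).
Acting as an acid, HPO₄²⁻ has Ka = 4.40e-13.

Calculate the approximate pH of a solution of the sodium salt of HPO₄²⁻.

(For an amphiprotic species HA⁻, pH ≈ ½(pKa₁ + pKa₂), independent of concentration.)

pKa₁ = -log(6.76e-08) = 7.17; pKa₂ = -log(4.40e-13) = 12.36. For an amphiprotic species, pH ≈ ½(pKa₁ + pKa₂) = ½(7.17 + 12.36) = 9.76.

pH = 9.76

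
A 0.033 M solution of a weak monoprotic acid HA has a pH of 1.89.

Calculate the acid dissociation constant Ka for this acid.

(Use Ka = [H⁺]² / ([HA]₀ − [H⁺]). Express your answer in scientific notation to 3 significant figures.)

[H⁺] = 10^(−pH) = 10^(−1.89) = 1.288e-02 M. For HA ⇌ H⁺ + A⁻, Ka = [H⁺][A⁻]/[HA] = [H⁺]² / ([HA]₀ − [H⁺]) = (1.288e-02)² / (0.033 − 1.288e-02) = 8.25e-03.

K_a = 8.25e-03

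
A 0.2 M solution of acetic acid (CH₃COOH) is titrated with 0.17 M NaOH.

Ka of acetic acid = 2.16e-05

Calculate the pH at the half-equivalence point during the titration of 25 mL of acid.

At half-equivalence [HA] = [A⁻], so Henderson-Hasselbalch gives pH = pKa = -log(2.16e-05) = 4.67.

pH = pKa = 4.67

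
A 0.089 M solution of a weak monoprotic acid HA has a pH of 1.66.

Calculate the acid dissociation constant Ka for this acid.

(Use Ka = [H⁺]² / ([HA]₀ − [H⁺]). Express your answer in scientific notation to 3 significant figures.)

[H⁺] = 10^(−pH) = 10^(−1.66) = 2.188e-02 M. For HA ⇌ H⁺ + A⁻, Ka = [H⁺][A⁻]/[HA] = [H⁺]² / ([HA]₀ − [H⁺]) = (2.188e-02)² / (0.089 − 2.188e-02) = 7.13e-03.

K_a = 7.13e-03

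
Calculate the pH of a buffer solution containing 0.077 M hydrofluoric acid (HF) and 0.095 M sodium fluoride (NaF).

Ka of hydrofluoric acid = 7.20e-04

pKa = -log(7.20e-04) = 3.14. pH = pKa + log([A⁻]/[HA]) = 3.14 + log(0.095/0.077)

pH = 3.23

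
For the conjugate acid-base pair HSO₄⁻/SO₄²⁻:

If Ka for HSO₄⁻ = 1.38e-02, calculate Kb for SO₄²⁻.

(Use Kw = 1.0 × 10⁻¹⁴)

For a conjugate pair Ka × Kb = Kw, so Kb = Kw/Ka = 1.0 × 10⁻¹⁴ / 1.38e-02 = 7.25e-13.

K_b = 7.25e-13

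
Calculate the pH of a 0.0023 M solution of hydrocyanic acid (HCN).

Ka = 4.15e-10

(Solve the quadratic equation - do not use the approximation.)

x² + Ka×x - Ka×C = 0. Using quadratic formula: [H⁺] = 9.7678e-07

pH = 6.01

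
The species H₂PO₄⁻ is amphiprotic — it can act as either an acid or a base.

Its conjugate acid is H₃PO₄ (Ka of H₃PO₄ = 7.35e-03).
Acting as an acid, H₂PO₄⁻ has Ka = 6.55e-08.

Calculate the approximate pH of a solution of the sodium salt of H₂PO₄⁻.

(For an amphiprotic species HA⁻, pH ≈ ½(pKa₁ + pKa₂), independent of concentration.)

pKa₁ = -log(7.35e-03) = 2.13; pKa₂ = -log(6.55e-08) = 7.18. For an amphiprotic species, pH ≈ ½(pKa₁ + pKa₂) = ½(2.13 + 7.18) = 4.66.

pH = 4.66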